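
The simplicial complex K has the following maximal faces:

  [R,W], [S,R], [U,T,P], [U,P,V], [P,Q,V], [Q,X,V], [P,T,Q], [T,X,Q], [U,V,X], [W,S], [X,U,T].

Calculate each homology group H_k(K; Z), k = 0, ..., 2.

H_0 = Z^2,  H_1 = Z,  H_2 = Z.

Order the vertices as P < Q < R < S < T < U < V < W < X. Listing each simplex with vertices in this order, K has dimension 2 with simplices:

  0-simplices (9): P, Q, R, S, T, U, V, W, X
  1-simplices (15): PQ, PT, PU, PV, QT, QV, QX, RS, RW, SW, TU, TX, UV, UX, VX
  2-simplices (8): PQT, PQV, PTU, PUV, QTX, QVX, TUX, UVX

Hence C_0 ≅ Z^9, C_1 ≅ Z^15, C_2 ≅ Z^8.

The boundary map ∂_1: C_1 → C_0 is given by ∂[p,q] = [q] − [p]. For instance
  ∂TX = X − T.
The resulting 9×15 matrix has rank 7, and its Smith normal form has invariant factors (1,1,1,1,1,1,1).

The boundary map ∂_2: C_2 → C_1 maps a triangle to the signed sum of its edges. For instance
  ∂UVX = VX − UX + UV,
  ∂QTX = TX − QX + QT.
This gives a 15×8 integer matrix of rank 7; reducing to Smith normal form yields diagonal entries (1,1,1,1,1,1,1).

Computing H_k = (kernel of ∂_k) / (image of ∂_{k+1}):

  H_0: rank C_0 − rank ∂_1 = 9 − 7 = 2, and the invariant factors of ∂_1 are all 1, so H_0 ≅ Z^2.
  H_1: rank ker ∂_1 − rank ∂_2 = (15 − 7) − 7 = 1, and the invariant factors of ∂_2 are all 1, so H_1 ≅ Z.
  H_2: rank ker ∂_2 − rank ∂_3 = (8 − 7) − 0 = 1, and there is no ∂_3, so H_2 ≅ Z.

As a check, the Euler characteristic is 9 − 15 + 8 = 2, which agrees with 2 − 1 + 1 = 2.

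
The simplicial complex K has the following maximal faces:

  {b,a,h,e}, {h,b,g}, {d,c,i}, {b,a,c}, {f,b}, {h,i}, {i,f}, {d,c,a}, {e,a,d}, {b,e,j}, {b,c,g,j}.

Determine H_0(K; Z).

Take the total order a < b < c < d < e < f < g < h < i < j on the vertex set. Then K (dimension 3) consists of the simplices:

  0-simplices (10): a, b, c, d, e, f, g, h, i, j
  1-simplices (23): ab, ac, ad, ae, ah, bc, be, bf, bg, bh, bj, cd, cg, ci, cj, de, di, eh, ej, fi, gh, gj, hi
  2-simplices (14): abc, abe, abh, acd, ade, aeh, bcg, bcj, beh, bej, bgh, bgj, cdi, cgj
  3-simplices (2): abeh, bcgj

so the chain groups are C_0 ≅ Z^10, C_1 ≅ Z^23, C_2 ≅ Z^14, C_3 ≅ Z^2.

∂_1: C_1 → C_0 maps an edge to its endpoints' difference, ∂[p,q] = q − p. For instance
  ∂ej = j − e.
As a 10×23 matrix over Z this has rank 9, with invariant factors (1,1,1,1,1,1,1,1,1).

The boundary map ∂_2: C_2 → C_1 sends each 2-simplex [p,q,r] to [q,r] − [p,r] + [p,q]. For instance
  ∂aeh = eh − ah + ae,
  ∂abe = be − ae + ab.
This gives a 23×14 integer matrix of rank 12; reducing to Smith normal form yields diagonal entries (1,1,1,1,1,1,1,1,1,1,1,1).

The boundary map ∂_3: C_3 → C_2 sends each 3-simplex σ to the alternating sum Σ_i (−1)^i (σ with its i-th vertex removed). For instance
  ∂abeh = beh − aeh + abh − abe,
  ∂bcgj = cgj − bgj + bcj − bcg.
This gives a 14×2 integer matrix of rank 2; reducing to Smith normal form yields diagonal entries (1,1).

From H_k ≅ ker(∂_k) / im(∂_{k+1}) we obtain:

  H_0: rank C_0 − rank ∂_1 = 10 − 9 = 1, and the invariant factors of ∂_1 are all 1, so H_0 = Z.

H_0 = Z.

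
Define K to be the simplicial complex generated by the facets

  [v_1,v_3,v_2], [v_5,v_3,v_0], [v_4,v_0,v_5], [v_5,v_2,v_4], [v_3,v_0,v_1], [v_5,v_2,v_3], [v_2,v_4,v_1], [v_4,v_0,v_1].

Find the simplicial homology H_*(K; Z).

K has 6 vertices, 12 edges, 8 triangles.
rank ∂_0 = 0, rank ∂_1 = 5 ⇒ b_0 = 6 − 0 − 5 = 1; all invariant factors of ∂_1 are 1 so no torsion. So H_0 = Z.
rank ∂_1 = 5, rank ∂_2 = 7 ⇒ b_1 = 12 − 5 − 7 = 0; all invariant factors of ∂_2 are 1 so no torsion. So H_1 = 0.
rank ∂_2 = 7, rank ∂_3 = 0 ⇒ b_2 = 8 − 7 − 0 = 1. So H_2 = Z.

H_0 ≅ Z,  H_1 = 0,  H_2 ≅ Z.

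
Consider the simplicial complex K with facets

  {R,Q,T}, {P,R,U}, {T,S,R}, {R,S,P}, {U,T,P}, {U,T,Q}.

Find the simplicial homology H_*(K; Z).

Take the total order P < Q < R < S < T < U on the vertex set. Then K (dimension 2) consists of the simplices:

  0-simplices (6): P, Q, R, S, T, U
  1-simplices (12): PR, PS, PT, PU, QR, QT, QU, RS, RT, RU, ST, TU
  2-simplices (6): PRS, PRU, PTU, QRT, QTU, RST

giving chain groups C_0 ≅ Z^6, C_1 ≅ Z^12, C_2 ≅ Z^6.

∂_1: C_1 → C_0 maps an edge to its endpoints' difference, ∂[p,q] = q − p.
This gives a 6×12 integer matrix of rank 5; reducing to Smith normal form yields diagonal entries (1,1,1,1,1).

∂_2: C_2 → C_1 sends each 2-simplex [p,q,r] to [q,r] − [p,r] + [p,q]. For instance
  ∂PRS = RS − PS + PR,
  ∂QTU = TU − QU + QT.
This gives a 12×6 integer matrix of rank 6; reducing to Smith normal form yields diagonal entries (1,1,1,1,1,1).

Computing H_k = (kernel of ∂_k) / (image of ∂_{k+1}):

  H_0: rank C_0 − rank ∂_1 = 6 − 5 = 1, and the invariant factors of ∂_1 are all 1, so H_0 = Z.
  H_1: rank ker ∂_1 − rank ∂_2 = (12 − 5) − 6 = 1, and the invariant factors of ∂_2 are all 1, so H_1 = Z.
  H_2: rank ker ∂_2 − rank ∂_3 = (6 − 6) − 0 = 0, and there is no ∂_3, so H_2 = 0.

H_0 ≅ Z,  H_1 ≅ Z,  H_2 = 0.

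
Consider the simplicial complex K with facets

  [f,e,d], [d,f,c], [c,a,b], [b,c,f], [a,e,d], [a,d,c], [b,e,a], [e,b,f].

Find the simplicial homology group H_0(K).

H_0 ≅ Z.

Order the vertices as a < b < c < d < e < f. Listing each simplex with vertices in this order, K has dimension 2 with simplices:

  0-simplices (6): a, b, c, d, e, f
  1-simplices (12): ab, ac, ad, ae, bc, be, bf, cd, cf, de, df, ef
  2-simplices (8): abc, abe, acd, ade, bcf, bef, cdf, def

giving chain groups C_0 ≅ Z^6, C_1 ≅ Z^12, C_2 ≅ Z^8.

Boundary ∂_1: C_1 → C_0 maps an edge to its endpoints' difference, ∂[p,q] = q − p.
This gives a 6×12 integer matrix of rank 5; reducing to Smith normal form yields diagonal entries (1,1,1,1,1).

∂_2: C_2 → C_1 sends each 2-simplex [p,q,r] to [q,r] − [p,r] + [p,q]. For instance
  ∂cdf = df − cf + cd,
  ∂bcf = cf − bf + bc.
The 12×8 boundary matrix has rank 7 and Smith normal form diag(1,1,1,1,1,1,1).

Reading off H_k = ker ∂_k / im ∂_{k+1}:

  H_0: rank C_0 − rank ∂_1 = 6 − 5 = 1, and the invariant factors of ∂_1 are all 1, so H_0 ≅ Z.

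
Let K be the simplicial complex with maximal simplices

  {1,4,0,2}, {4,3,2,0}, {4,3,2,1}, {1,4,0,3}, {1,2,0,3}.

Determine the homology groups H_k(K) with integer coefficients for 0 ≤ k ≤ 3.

H_0 = Z,  H_1 = 0,  H_2 = 0,  H_3 = Z.

We work with the vertex ordering 0 < 1 < 2 < 3 < 4. The simplices of K, each written with vertices in increasing order, are:

  0-simplices (5): [0], [1], [2], [3], [4]
  1-simplices (10): [0,1], [0,2], [0,3], [0,4], [1,2], [1,3], [1,4], [2,3], [2,4], [3,4]
  2-simplices (10): [0,1,2], [0,1,3], [0,1,4], [0,2,3], [0,2,4], [0,3,4], [1,2,3], [1,2,4], [1,3,4], [2,3,4]
  3-simplices (5): [0,1,2,3], [0,1,2,4], [0,1,3,4], [0,2,3,4], [1,2,3,4]

so the chain groups are C_0 ≅ Z^5, C_1 ≅ Z^10, C_2 ≅ Z^10, C_3 ≅ Z^5.

Boundary ∂_1: C_1 → C_0 maps an edge to its endpoints' difference, ∂[p,q] = q − p.
The resulting 5×10 matrix has rank 4, and its Smith normal form has invariant factors (1,1,1,1).

∂_2: C_2 → C_1 acts by ∂[p,q,r] = [q,r] − [p,r] + [p,q]. For instance
  ∂[0,1,3] = [1,3] − [0,3] + [0,1],
  ∂[0,3,4] = [3,4] − [0,4] + [0,3].
The 10×10 boundary matrix has rank 6 and Smith normal form diag(1,1,1,1,1,1).

Boundary ∂_3: C_3 → C_2 sends each 3-simplex σ to the alternating sum Σ_i (−1)^i (σ with its i-th vertex removed). For instance
  ∂[0,1,2,4] = [1,2,4] − [0,2,4] + [0,1,4] − [0,1,2],
  ∂[0,2,3,4] = [2,3,4] − [0,3,4] + [0,2,4] − [0,2,3].
As a 10×5 matrix over Z this has rank 4, with invariant factors (1,1,1,1).

From H_k ≅ ker(∂_k) / im(∂_{k+1}) we obtain:

  H_0: rank C_0 − rank ∂_1 = 5 − 4 = 1, and the invariant factors of ∂_1 are all 1, so H_0 = Z.
  H_1: rank ker ∂_1 − rank ∂_2 = (10 − 4) − 6 = 0, and the invariant factors of ∂_2 are all 1, so H_1 = 0.
  H_2: rank ker ∂_2 − rank ∂_3 = (10 − 6) − 4 = 0, and the invariant factors of ∂_3 are all 1, so H_2 = 0.
  H_3: rank ker ∂_3 − rank ∂_4 = (5 − 4) − 0 = 1, and there is no ∂_4, so H_3 = Z.

As a check, the Euler characteristic is 5 − 10 + 10 − 5 = 0, which agrees with 1 − 0 + 0 − 1 = 0.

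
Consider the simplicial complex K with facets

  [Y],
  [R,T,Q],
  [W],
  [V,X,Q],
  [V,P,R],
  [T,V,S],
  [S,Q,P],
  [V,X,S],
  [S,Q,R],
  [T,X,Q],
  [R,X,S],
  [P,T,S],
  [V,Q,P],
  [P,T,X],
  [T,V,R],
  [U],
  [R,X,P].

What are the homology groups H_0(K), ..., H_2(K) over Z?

We work with the vertex ordering P < Q < R < S < T < U < V < W < X < Y. The simplices of K, each written with vertices in increasing order, are:

  0-simplices (10): P, Q, R, S, T, U, V, W, X, Y
  1-simplices (21): PQ, PR, PS, PT, PV, PX, QR, QS, QT, QV, QX, RS, RT, RV, RX, ST, SV, SX, TV, TX, VX
  2-simplices (14): PQS, PQV, PRV, PRX, PST, PTX, QRS, QRT, QTX, QVX, RSX, RTV, STV, SVX

so the chain groups are C_0 ≅ Z^10, C_1 ≅ Z^21, C_2 ≅ Z^14.

∂_1: C_1 → C_0 sends each edge [p,q] (with p < q) to q − p. For instance
  ∂RS = S − R.
As a 10×21 matrix over Z this has rank 6, with invariant factors (1,1,1,1,1,1).

The boundary map ∂_2: C_2 → C_1 maps a triangle to the signed sum of its edges. For instance
  ∂QVX = VX − QX + QV,
  ∂STV = TV − SV + ST.
As a 21×14 matrix over Z this has rank 13, with invariant factors (1,1,1,1,1,1,1,1,1,1,1,1,1).

Computing H_k = (kernel of ∂_k) / (image of ∂_{k+1}):

  H_0: rank C_0 − rank ∂_1 = 10 − 6 = 4, and the invariant factors of ∂_1 are all 1, so H_0 = Z^4.
  H_1: rank ker ∂_1 − rank ∂_2 = (21 − 6) − 13 = 2, and the invariant factors of ∂_2 are all 1, so H_1 = Z^2.
  H_2: rank ker ∂_2 − rank ∂_3 = (14 − 13) − 0 = 1, and there is no ∂_3, so H_2 = Z.

As a check, the Euler characteristic is 10 − 21 + 14 = 3, which agrees with 4 − 2 + 1 = 3.
(K is a triangulation of the disjoint union of the torus T^2 and a set of 3 points.)

H_0 = Z^4,  H_1 = Z^2,  H_2 = Z.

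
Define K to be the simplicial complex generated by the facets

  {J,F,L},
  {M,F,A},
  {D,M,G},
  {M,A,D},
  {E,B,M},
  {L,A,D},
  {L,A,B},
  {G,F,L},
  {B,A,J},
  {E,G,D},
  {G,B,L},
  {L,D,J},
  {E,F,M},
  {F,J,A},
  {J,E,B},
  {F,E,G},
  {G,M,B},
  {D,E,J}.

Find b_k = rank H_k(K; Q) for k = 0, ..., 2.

K has 9 vertices, 27 edges, 18 triangles.
rank ∂_0 = 0, rank ∂_1 = 8 ⇒ b_0 = 9 − 0 − 8 = 1; all invariant factors of ∂_1 are 1 so no torsion. So H_0 = Z.
rank ∂_1 = 8, rank ∂_2 = 18 ⇒ b_1 = 27 − 8 − 18 = 1; ∂_2 has invariant factor(s) [2] giving torsion. So H_1 = Z ⊕ Z/2.
rank ∂_2 = 18, rank ∂_3 = 0 ⇒ b_2 = 18 − 18 − 0 = 0. So H_2 = 0.

b_0 = 1, b_1 = 1, b_2 = 0.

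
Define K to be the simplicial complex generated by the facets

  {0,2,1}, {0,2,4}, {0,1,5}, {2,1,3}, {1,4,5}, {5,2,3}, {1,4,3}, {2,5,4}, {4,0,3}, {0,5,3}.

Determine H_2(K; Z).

Fix the vertex order 0 < 1 < 2 < 3 < 4 < 5 and write every simplex with vertices in increasing order. Then dim K = 2 and the simplices of K are:

  0-simplices (6): [0], [1], [2], [3], [4], [5]
  1-simplices (15): [0,1], [0,2], [0,3], [0,4], [0,5], [1,2], [1,3], [1,4], [1,5], [2,3], [2,4], [2,5], [3,4], [3,5], [4,5]
  2-simplices (10): [0,1,2], [0,1,5], [0,2,4], [0,3,4], [0,3,5], [1,2,3], [1,3,4], [1,4,5], [2,3,5], [2,4,5]

Hence C_0 ≅ Z^6, C_1 ≅ Z^15, C_2 ≅ Z^10.

Boundary ∂_1: C_1 → C_0 maps an edge to its endpoints' difference, ∂[p,q] = q − p. For instance
  ∂[3,5] = [5] − [3].
The 6×15 boundary matrix has rank 5 and Smith normal form diag(1,1,1,1,1).

Boundary ∂_2: C_2 → C_1 sends each 2-simplex [p,q,r] to [q,r] − [p,r] + [p,q]. For instance
  ∂[1,3,4] = [3,4] − [1,4] + [1,3],
  ∂[0,1,5] = [1,5] − [0,5] + [0,1].
The 15×10 boundary matrix has rank 10 and Smith normal form diag(1,1,1,1,1,1,1,1,1,2).

Computing H_k = (kernel of ∂_k) / (image of ∂_{k+1}):

  H_2: rank ker ∂_2 − rank ∂_3 = (10 − 10) − 0 = 0, and there is no ∂_3, so H_2 ≅ 0.

H_2 = 0.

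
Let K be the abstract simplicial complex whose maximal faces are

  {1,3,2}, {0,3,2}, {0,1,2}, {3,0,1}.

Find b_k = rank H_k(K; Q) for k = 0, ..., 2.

b_0 = 1, b_1 = 0, b_2 = 1.

Order the vertices as 0 < 1 < 2 < 3. Listing each simplex with vertices in this order, K has dimension 2 with simplices:

  0-simplices (4): [0], [1], [2], [3]
  1-simplices (6): [0,1], [0,2], [0,3], [1,2], [1,3], [2,3]
  2-simplices (4): [0,1,2], [0,1,3], [0,2,3], [1,2,3]

Hence C_0 ≅ Z^4, C_1 ≅ Z^6, C_2 ≅ Z^4.

The boundary map ∂_1: C_1 → C_0 is given by ∂[p,q] = [q] − [p].
This gives a 4×6 integer matrix of rank 3; reducing to Smith normal form yields diagonal entries (1,1,1).

∂_2: C_2 → C_1 maps a triangle to the signed sum of its edges. For instance
  ∂[0,1,2] = [1,2] − [0,2] + [0,1],
  ∂[1,2,3] = [2,3] − [1,3] + [1,2].
This gives a 6×4 integer matrix of rank 3; reducing to Smith normal form yields diagonal entries (1,1,1).

Now H_k = ker ∂_k / im ∂_{k+1}, so:

  H_0: rank C_0 − rank ∂_1 = 4 − 3 = 1, and the invariant factors of ∂_1 are all 1, so H_0 = Z.
  H_1: rank ker ∂_1 − rank ∂_2 = (6 − 3) − 3 = 0, and the invariant factors of ∂_2 are all 1, so H_1 = 0.
  H_2: rank ker ∂_2 − rank ∂_3 = (4 − 3) − 0 = 1, and there is no ∂_3, so H_2 = Z.

(K is a triangulation of the 2-sphere S^2.)

Hence the Betti numbers are b_0 = 1, b_1 = 0, b_2 = 1.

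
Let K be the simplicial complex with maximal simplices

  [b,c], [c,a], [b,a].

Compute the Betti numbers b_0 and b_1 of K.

We work with the vertex ordering a < b < c. The simplices of K, each written with vertices in increasing order, are:

  0-simplices (3): a, b, c
  1-simplices (3): ab, ac, bc

so the chain groups are C_0 ≅ Z^3, C_1 ≅ Z^3.

The boundary map ∂_1: C_1 → C_0 sends each edge [p,q] (with p < q) to q − p.
This gives a 3×3 integer matrix of rank 2; reducing to Smith normal form yields diagonal entries (1,1).

Computing H_k = (kernel of ∂_k) / (image of ∂_{k+1}):

  H_0: rank C_0 − rank ∂_1 = 3 − 2 = 1, and the invariant factors of ∂_1 are all 1, so H_0 = Z.
  H_1: rank ker ∂_1 − rank ∂_2 = (3 − 2) − 0 = 1, and there is no ∂_2, so H_1 = Z.

As a check, the Euler characteristic is 3 − 3 = 0, which agrees with 1 − 1 = 0.

Hence the Betti numbers are b_0 = 1, b_1 = 1.

b_0 = 1, b_1 = 1.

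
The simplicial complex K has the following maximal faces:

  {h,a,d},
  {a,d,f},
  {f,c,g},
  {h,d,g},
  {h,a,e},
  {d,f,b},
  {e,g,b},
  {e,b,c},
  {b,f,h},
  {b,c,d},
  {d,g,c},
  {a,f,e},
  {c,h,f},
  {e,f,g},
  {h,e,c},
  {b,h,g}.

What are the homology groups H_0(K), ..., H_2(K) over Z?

H_0 ≅ Z,  H_1 ≅ Z^2,  H_2 ≅ Z.

We work with the vertex ordering a < b < c < d < e < f < g < h. The simplices of K, each written with vertices in increasing order, are:

  0-simplices (8): a, b, c, d, e, f, g, h
  1-simplices (24): ad, ae, af, ah, bc, bd, be, bf, bg, bh, cd, ce, cf, cg, ch, df, dg, dh, ef, eg, eh, fg, fh, gh
  2-simplices (16): adf, adh, aef, aeh, bcd, bce, bdf, beg, bfh, bgh, cdg, ceh, cfg, cfh, dgh, efg

Hence C_0 ≅ Z^8, C_1 ≅ Z^24, C_2 ≅ Z^16.

The boundary map ∂_1: C_1 → C_0 sends each edge [p,q] (with p < q) to q − p. For instance
  ∂ad = d − a.
As a 8×24 matrix over Z this has rank 7, with invariant factors (1,1,1,1,1,1,1).

∂_2: C_2 → C_1 maps a triangle to the signed sum of its edges. For instance
  ∂bfh = fh − bh + bf,
  ∂bgh = gh − bh + bg.
The resulting 24×16 matrix has rank 15, and its Smith normal form has invariant factors (1,1,1,1,1,1,1,1,1,1,1,1,1,1,1).

Reading off H_k = ker ∂_k / im ∂_{k+1}:

  H_0: rank C_0 − rank ∂_1 = 8 − 7 = 1, and the invariant factors of ∂_1 are all 1, so H_0 ≅ Z.
  H_1: rank ker ∂_1 − rank ∂_2 = (24 − 7) − 15 = 2, and the invariant factors of ∂_2 are all 1, so H_1 ≅ Z^2.
  H_2: rank ker ∂_2 − rank ∂_3 = (16 − 15) − 0 = 1, and there is no ∂_3, so H_2 ≅ Z.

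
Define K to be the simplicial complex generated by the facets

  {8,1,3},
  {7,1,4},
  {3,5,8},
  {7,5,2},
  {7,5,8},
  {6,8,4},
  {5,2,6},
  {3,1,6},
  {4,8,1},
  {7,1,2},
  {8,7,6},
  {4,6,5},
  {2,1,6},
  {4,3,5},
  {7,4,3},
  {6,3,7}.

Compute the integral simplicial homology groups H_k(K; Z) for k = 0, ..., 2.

Fix the vertex order 1 < 2 < 3 < 4 < 5 < 6 < 7 < 8 and write every simplex with vertices in increasing order. Then dim K = 2 and the simplices of K are:

  0-simplices (8): [1], [2], [3], [4], [5], [6], [7], [8]
  1-simplices (24): (24 of them)
  2-simplices (16): [1,2,6], [1,2,7], [1,3,6], [1,3,8], [1,4,7], [1,4,8], [2,5,6], [2,5,7], [3,4,5], [3,4,7], [3,5,8], [3,6,7], [4,5,6], [4,6,8], [5,7,8], [6,7,8]

Hence C_0 ≅ Z^8, C_1 ≅ Z^24, C_2 ≅ Z^16.

∂_1: C_1 → C_0 sends each edge [p,q] (with p < q) to q − p.
The 8×24 boundary matrix has rank 7 and Smith normal form diag(1,1,1,1,1,1,1).

The boundary map ∂_2: C_2 → C_1 sends each 2-simplex [p,q,r] to [q,r] − [p,r] + [p,q]. For instance
  ∂[3,4,5] = [4,5] − [3,5] + [3,4],
  ∂[6,7,8] = [7,8] − [6,8] + [6,7].
This gives a 24×16 integer matrix of rank 15; reducing to Smith normal form yields diagonal entries (1,1,1,1,1,1,1,1,1,1,1,1,1,1,1).

Computing H_k = (kernel of ∂_k) / (image of ∂_{k+1}):

  H_0: rank C_0 − rank ∂_1 = 8 − 7 = 1, and the invariant factors of ∂_1 are all 1, so H_0 ≅ Z.
  H_1: rank ker ∂_1 − rank ∂_2 = (24 − 7) − 15 = 2, and the invariant factors of ∂_2 are all 1, so H_1 ≅ Z^2.
  H_2: rank ker ∂_2 − rank ∂_3 = (16 − 15) − 0 = 1, and there is no ∂_3, so H_2 ≅ Z.

H_0 ≅ Z,  H_1 ≅ Z^2,  H_2 ≅ Z.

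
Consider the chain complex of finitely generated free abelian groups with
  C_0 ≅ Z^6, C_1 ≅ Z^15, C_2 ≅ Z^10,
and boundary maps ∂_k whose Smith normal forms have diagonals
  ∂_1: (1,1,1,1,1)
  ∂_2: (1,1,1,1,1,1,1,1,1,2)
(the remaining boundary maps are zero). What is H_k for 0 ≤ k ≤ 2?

H_0: b_0 = 6 − 0 − 5 = 1; torsion from ∂_1 factors > 1: none. So H_0 ≅ Z.
H_1: b_1 = 15 − 5 − 10 = 0; torsion from ∂_2 factors > 1: [2]. So H_1 ≅ Z/2.
H_2: b_2 = 10 − 10 − 0 = 0; torsion from ∂_3 factors > 1: none. So H_2 ≅ 0.

H_0 ≅ Z,  H_1 ≅ Z/2,  H_2 = 0.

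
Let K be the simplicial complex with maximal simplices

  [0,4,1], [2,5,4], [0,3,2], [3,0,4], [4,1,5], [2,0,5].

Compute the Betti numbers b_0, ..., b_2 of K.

Take the total order 0 < 1 < 2 < 3 < 4 < 5 on the vertex set. Then K (dimension 2) consists of the simplices:

  0-simplices (6): [0], [1], [2], [3], [4], [5]
  1-simplices (12): [0,1], [0,2], [0,3], [0,4], [0,5], [1,4], [1,5], [2,3], [2,4], [2,5], [3,4], [4,5]
  2-simplices (6): [0,1,4], [0,2,3], [0,2,5], [0,3,4], [1,4,5], [2,4,5]

Hence C_0 ≅ Z^6, C_1 ≅ Z^12, C_2 ≅ Z^6.

∂_1: C_1 → C_0 is given by ∂[p,q] = [q] − [p].
As a 6×12 matrix over Z this has rank 5, with invariant factors (1,1,1,1,1).

The boundary map ∂_2: C_2 → C_1 maps a triangle to the signed sum of its edges. For instance
  ∂[0,2,3] = [2,3] − [0,3] + [0,2],
  ∂[0,1,4] = [1,4] − [0,4] + [0,1].
The resulting 12×6 matrix has rank 6, and its Smith normal form has invariant factors (1,1,1,1,1,1).

Computing H_k = (kernel of ∂_k) / (image of ∂_{k+1}):

  H_0: rank C_0 − rank ∂_1 = 6 − 5 = 1, and the invariant factors of ∂_1 are all 1, so H_0 = Z.
  H_1: rank ker ∂_1 − rank ∂_2 = (12 − 5) − 6 = 1, and the invariant factors of ∂_2 are all 1, so H_1 = Z.
  H_2: rank ker ∂_2 − rank ∂_3 = (6 − 6) − 0 = 0, and there is no ∂_3, so H_2 = 0.

As a check, the Euler characteristic is 6 − 12 + 6 = 0, which agrees with 1 − 1 + 0 = 0.

Hence the Betti numbers are b_0 = 1, b_1 = 1, b_2 = 0.

b_0 = 1, b_1 = 1, b_2 = 0.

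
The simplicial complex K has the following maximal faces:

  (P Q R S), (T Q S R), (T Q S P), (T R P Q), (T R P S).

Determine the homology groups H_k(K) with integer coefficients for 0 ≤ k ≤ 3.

Take the total order P < Q < R < S < T on the vertex set. Then K (dimension 3) consists of the simplices:

  0-simplices (5): P, Q, R, S, T
  1-simplices (10): PQ, PR, PS, PT, QR, QS, QT, RS, RT, ST
  2-simplices (10): PQR, PQS, PQT, PRS, PRT, PST, QRS, QRT, QST, RST
  3-simplices (5): PQRS, PQRT, PQST, PRST, QRST

so the chain groups are C_0 ≅ Z^5, C_1 ≅ Z^10, C_2 ≅ Z^10, C_3 ≅ Z^5.

The boundary map ∂_1: C_1 → C_0 sends each edge [p,q] (with p < q) to q − p. For instance
  ∂QR = R − Q.
This gives a 5×10 integer matrix of rank 4; reducing to Smith normal form yields diagonal entries (1,1,1,1).

∂_2: C_2 → C_1 sends each 2-simplex [p,q,r] to [q,r] − [p,r] + [p,q]. For instance
  ∂PQR = QR − PR + PQ,
  ∂PQS = QS − PS + PQ.
This gives a 10×10 integer matrix of rank 6; reducing to Smith normal form yields diagonal entries (1,1,1,1,1,1).

∂_3: C_3 → C_2 sends each 3-simplex σ to the alternating sum Σ_i (−1)^i (σ with its i-th vertex removed). For instance
  ∂QRST = RST − QST + QRT − QRS,
  ∂PRST = RST − PST + PRT − PRS.
The resulting 10×5 matrix has rank 4, and its Smith normal form has invariant factors (1,1,1,1).

Reading off H_k = ker ∂_k / im ∂_{k+1}:

  H_0: rank C_0 − rank ∂_1 = 5 − 4 = 1, and the invariant factors of ∂_1 are all 1, so H_0 ≅ Z.
  H_1: rank ker ∂_1 − rank ∂_2 = (10 − 4) − 6 = 0, and the invariant factors of ∂_2 are all 1, so H_1 ≅ 0.
  H_2: rank ker ∂_2 − rank ∂_3 = (10 − 6) − 4 = 0, and the invariant factors of ∂_3 are all 1, so H_2 ≅ 0.
  H_3: rank ker ∂_3 − rank ∂_4 = (5 − 4) − 0 = 1, and there is no ∂_4, so H_3 ≅ Z.

(K is a triangulation of the 3-sphere S^3.)

H_0 ≅ Z,  H_1 = 0,  H_2 = 0,  H_3 ≅ Z.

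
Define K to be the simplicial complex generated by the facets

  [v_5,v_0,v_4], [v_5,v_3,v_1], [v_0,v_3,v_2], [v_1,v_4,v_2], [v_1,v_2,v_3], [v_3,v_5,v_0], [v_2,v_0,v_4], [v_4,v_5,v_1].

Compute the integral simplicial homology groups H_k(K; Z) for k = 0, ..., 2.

We work with the vertex ordering v_0 < v_1 < v_2 < v_3 < v_4 < v_5. The simplices of K, each written with vertices in increasing order, are:

  0-simplices (6): [v_0], [v_1], [v_2], [v_3], [v_4], [v_5]
  1-simplices (12): [v_0,v_2], [v_0,v_3], [v_0,v_4], [v_0,v_5], [v_1,v_2], [v_1,v_3], [v_1,v_4], [v_1,v_5], [v_2,v_3], [v_2,v_4], [v_3,v_5], [v_4,v_5]
  2-simplices (8): [v_0,v_2,v_3], [v_0,v_2,v_4], [v_0,v_3,v_5], [v_0,v_4,v_5], [v_1,v_2,v_3], [v_1,v_2,v_4], [v_1,v_3,v_5], [v_1,v_4,v_5]

so the chain groups are C_0 ≅ Z^6, C_1 ≅ Z^12, C_2 ≅ Z^8.

∂_1: C_1 → C_0 is given by ∂[p,q] = [q] − [p].
The resulting 6×12 matrix has rank 5, and its Smith normal form has invariant factors (1,1,1,1,1).

∂_2: C_2 → C_1 maps a triangle to the signed sum of its edges. For instance
  ∂[v_0,v_2,v_3] = [v_2,v_3] − [v_0,v_3] + [v_0,v_2],
  ∂[v_1,v_2,v_3] = [v_2,v_3] − [v_1,v_3] + [v_1,v_2].
As a 12×8 matrix over Z this has rank 7, with invariant factors (1,1,1,1,1,1,1).

Computing H_k = (kernel of ∂_k) / (image of ∂_{k+1}):

  H_0: rank C_0 − rank ∂_1 = 6 − 5 = 1, and the invariant factors of ∂_1 are all 1, so H_0 = Z.
  H_1: rank ker ∂_1 − rank ∂_2 = (12 − 5) − 7 = 0, and the invariant factors of ∂_2 are all 1, so H_1 = 0.
  H_2: rank ker ∂_2 − rank ∂_3 = (8 − 7) − 0 = 1, and there is no ∂_3, so H_2 = Z.

(K is a triangulation of the 2-sphere S^2.)

H_0 ≅ Z,  H_1 = 0,  H_2 ≅ Z.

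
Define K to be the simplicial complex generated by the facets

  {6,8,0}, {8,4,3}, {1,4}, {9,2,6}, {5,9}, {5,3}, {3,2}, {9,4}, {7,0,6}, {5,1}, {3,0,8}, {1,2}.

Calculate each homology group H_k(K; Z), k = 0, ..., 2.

K has 10 vertices, 19 edges, 5 triangles.
rank ∂_0 = 0, rank ∂_1 = 9 ⇒ b_0 = 10 − 0 − 9 = 1; all invariant factors of ∂_1 are 1 so no torsion. So H_0 ≅ Z.
rank ∂_1 = 9, rank ∂_2 = 5 ⇒ b_1 = 19 − 9 − 5 = 5; all invariant factors of ∂_2 are 1 so no torsion. So H_1 ≅ Z^5.
rank ∂_2 = 5, rank ∂_3 = 0 ⇒ b_2 = 5 − 5 − 0 = 0. So H_2 ≅ 0.

H_0 ≅ Z,  H_1 ≅ Z^5,  H_2 = 0.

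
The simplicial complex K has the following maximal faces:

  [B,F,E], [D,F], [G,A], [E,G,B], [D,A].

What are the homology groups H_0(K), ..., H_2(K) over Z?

H_0 = Z,  H_1 = Z,  H_2 = 0.

Fix the vertex order A < B < D < E < F < G and write every simplex with vertices in increasing order. Then dim K = 2 and the simplices of K are:

  0-simplices (6): A, B, D, E, F, G
  1-simplices (8): AD, AG, BE, BF, BG, DF, EF, EG
  2-simplices (2): BEF, BEG

Hence C_0 ≅ Z^6, C_1 ≅ Z^8, C_2 ≅ Z^2.

The boundary map ∂_1: C_1 → C_0 maps an edge to its endpoints' difference, ∂[p,q] = q − p.
The 6×8 boundary matrix has rank 5 and Smith normal form diag(1,1,1,1,1).

The boundary map ∂_2: C_2 → C_1 maps a triangle to the signed sum of its edges. For instance
  ∂BEG = EG − BG + BE,
  ∂BEF = EF − BF + BE.
The resulting 8×2 matrix has rank 2, and its Smith normal form has invariant factors (1,1).

Now H_k = ker ∂_k / im ∂_{k+1}, so:

  H_0: rank C_0 − rank ∂_1 = 6 − 5 = 1, and the invariant factors of ∂_1 are all 1, so H_0 ≅ Z.
  H_1: rank ker ∂_1 − rank ∂_2 = (8 − 5) − 2 = 1, and the invariant factors of ∂_2 are all 1, so H_1 ≅ Z.
  H_2: rank ker ∂_2 − rank ∂_3 = (2 − 2) − 0 = 0, and there is no ∂_3, so H_2 ≅ 0.

As a check, the Euler characteristic is 6 − 8 + 2 = 0, which agrees with 1 − 1 + 0 = 0.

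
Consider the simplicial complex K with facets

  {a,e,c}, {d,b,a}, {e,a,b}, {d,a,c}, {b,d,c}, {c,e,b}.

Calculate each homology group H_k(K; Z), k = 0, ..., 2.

H_0 = Z,  H_1 = 0,  H_2 = Z.

Take the total order a < b < c < d < e on the vertex set. Then K (dimension 2) consists of the simplices:

  0-simplices (5): a, b, c, d, e
  1-simplices (9): ab, ac, ad, ae, bc, bd, be, cd, ce
  2-simplices (6): abd, abe, acd, ace, bcd, bce

giving chain groups C_0 ≅ Z^5, C_1 ≅ Z^9, C_2 ≅ Z^6.

∂_1: C_1 → C_0 maps an edge to its endpoints' difference, ∂[p,q] = q − p. For instance
  ∂cd = d − c.
The 5×9 boundary matrix has rank 4 and Smith normal form diag(1,1,1,1).

The boundary map ∂_2: C_2 → C_1 maps a triangle to the signed sum of its edges. For instance
  ∂ace = ce − ae + ac,
  ∂bcd = cd − bd + bc.
As a 9×6 matrix over Z this has rank 5, with invariant factors (1,1,1,1,1).

Computing H_k = (kernel of ∂_k) / (image of ∂_{k+1}):

  H_0: rank C_0 − rank ∂_1 = 5 − 4 = 1, and the invariant factors of ∂_1 are all 1, so H_0 = Z.
  H_1: rank ker ∂_1 − rank ∂_2 = (9 − 4) − 5 = 0, and the invariant factors of ∂_2 are all 1, so H_1 = 0.
  H_2: rank ker ∂_2 − rank ∂_3 = (6 − 5) − 0 = 1, and there is no ∂_3, so H_2 = Z.

As a check, the Euler characteristic is 5 − 9 + 6 = 2, which agrees with 1 − 0 + 1 = 2.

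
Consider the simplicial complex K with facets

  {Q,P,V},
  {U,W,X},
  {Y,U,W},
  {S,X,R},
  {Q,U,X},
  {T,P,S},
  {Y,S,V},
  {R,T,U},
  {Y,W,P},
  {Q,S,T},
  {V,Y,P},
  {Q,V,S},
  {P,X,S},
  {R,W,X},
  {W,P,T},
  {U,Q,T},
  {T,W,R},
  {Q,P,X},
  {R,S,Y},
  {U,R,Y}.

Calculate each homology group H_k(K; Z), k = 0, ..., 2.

Order the vertices as P < Q < R < S < T < U < V < W < X < Y. Listing each simplex with vertices in this order, K has dimension 2 with simplices:

  0-simplices (10): P, Q, R, S, T, U, V, W, X, Y
  1-simplices (30): PQ, PS, PT, PV, PW, PX, PY, QS, QT, QU, QV, QX, RS, RT, RU, RW, RX, RY, ST, SV, SX, SY, TU, TW, UW, UX, UY, VY, WX, WY
  2-simplices (20): PQV, PQX, PST, PSX, PTW, PVY, PWY, QST, QSV, QTU, QUX, RSX, RSY, RTU, RTW, RUY, RWX, SVY, UWX, UWY

Hence C_0 ≅ Z^10, C_1 ≅ Z^30, C_2 ≅ Z^20.

∂_1: C_1 → C_0 is given by ∂[p,q] = [q] − [p].
This gives a 10×30 integer matrix of rank 9; reducing to Smith normal form yields diagonal entries (1,1,1,1,1,1,1,1,1).

The boundary map ∂_2: C_2 → C_1 acts by ∂[p,q,r] = [q,r] − [p,r] + [p,q]. For instance
  ∂PST = ST − PT + PS,
  ∂RWX = WX − RX + RW.
The 30×20 boundary matrix has rank 20 and Smith normal form diag(1,1,1,1,1,1,1,1,1,1,1,1,1,1,1,1,1,1,1,2).

Now H_k = ker ∂_k / im ∂_{k+1}, so:

  H_0: rank C_0 − rank ∂_1 = 10 − 9 = 1, and the invariant factors of ∂_1 are all 1, so H_0 = Z.
  H_1: rank ker ∂_1 − rank ∂_2 = (30 − 9) − 20 = 1, and ∂_2 has invariant factor 2 > 1, so H_1 = Z ⊕ Z/2.
  H_2: rank ker ∂_2 − rank ∂_3 = (20 − 20) − 0 = 0, and there is no ∂_3, so H_2 = 0.

H_0 = Z,  H_1 = Z ⊕ Z/2,  H_2 = 0.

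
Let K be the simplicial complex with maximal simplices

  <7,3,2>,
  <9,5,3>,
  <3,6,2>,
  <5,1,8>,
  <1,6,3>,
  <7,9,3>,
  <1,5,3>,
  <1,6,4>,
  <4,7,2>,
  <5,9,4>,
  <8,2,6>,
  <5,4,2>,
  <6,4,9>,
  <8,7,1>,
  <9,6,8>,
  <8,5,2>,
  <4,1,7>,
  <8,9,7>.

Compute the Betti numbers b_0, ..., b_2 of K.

Fix the vertex order 1 < 2 < 3 < 4 < 5 < 6 < 7 < 8 < 9 and write every simplex with vertices in increasing order. Then dim K = 2 and the simplices of K are:

  0-simplices (9): [1], [2], [3], [4], [5], [6], [7], [8], [9]
  1-simplices (27): (27 of them)
  2-simplices (18): [1,3,5], [1,3,6], [1,4,6], [1,4,7], [1,5,8], [1,7,8], [2,3,6], [2,3,7], [2,4,5], [2,4,7], [2,5,8], [2,6,8], [3,5,9], [3,7,9], [4,5,9], [4,6,9], [6,8,9], [7,8,9]

so the chain groups are C_0 ≅ Z^9, C_1 ≅ Z^27, C_2 ≅ Z^18.

Boundary ∂_1: C_1 → C_0 maps an edge to its endpoints' difference, ∂[p,q] = q − p.
As a 9×27 matrix over Z this has rank 8, with invariant factors (1,1,1,1,1,1,1,1).

∂_2: C_2 → C_1 maps a triangle to the signed sum of its edges. For instance
  ∂[1,4,7] = [4,7] − [1,7] + [1,4],
  ∂[2,4,7] = [4,7] − [2,7] + [2,4].
The 27×18 boundary matrix has rank 17 and Smith normal form diag(1,1,1,1,1,1,1,1,1,1,1,1,1,1,1,1,1).

Now H_k = ker ∂_k / im ∂_{k+1}, so:

  H_0: rank C_0 − rank ∂_1 = 9 − 8 = 1, and the invariant factors of ∂_1 are all 1, so H_0 = Z.
  H_1: rank ker ∂_1 − rank ∂_2 = (27 − 8) − 17 = 2, and the invariant factors of ∂_2 are all 1, so H_1 = Z^2.
  H_2: rank ker ∂_2 − rank ∂_3 = (18 − 17) − 0 = 1, and there is no ∂_3, so H_2 = Z.

As a check, the Euler characteristic is 9 − 27 + 18 = 0, which agrees with 1 − 2 + 1 = 0.
(K is a triangulation of the torus T^2.)

Hence the Betti numbers are b_0 = 1, b_1 = 2, b_2 = 1.

b_0 = 1, b_1 = 2, b_2 = 1.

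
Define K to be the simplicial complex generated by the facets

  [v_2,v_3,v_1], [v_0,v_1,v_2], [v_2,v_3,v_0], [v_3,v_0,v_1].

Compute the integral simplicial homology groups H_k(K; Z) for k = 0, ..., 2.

K has 4 vertices, 6 edges, 4 triangles.
rank ∂_0 = 0, rank ∂_1 = 3 ⇒ b_0 = 4 − 0 − 3 = 1; all invariant factors of ∂_1 are 1 so no torsion. So H_0 = Z.
rank ∂_1 = 3, rank ∂_2 = 3 ⇒ b_1 = 6 − 3 − 3 = 0; all invariant factors of ∂_2 are 1 so no torsion. So H_1 = 0.
rank ∂_2 = 3, rank ∂_3 = 0 ⇒ b_2 = 4 − 3 − 0 = 1. So H_2 = Z.

H_0 = Z,  H_1 = 0,  H_2 = Z.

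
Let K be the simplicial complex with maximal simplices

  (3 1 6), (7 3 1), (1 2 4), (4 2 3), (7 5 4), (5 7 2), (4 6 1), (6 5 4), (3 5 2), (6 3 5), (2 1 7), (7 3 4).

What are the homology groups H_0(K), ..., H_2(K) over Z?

H_0 = Z,  H_1 = Z/2,  H_2 = 0.

Take the total order 1 < 2 < 3 < 4 < 5 < 6 < 7 on the vertex set. Then K (dimension 2) consists of the simplices:

  0-simplices (7): [1], [2], [3], [4], [5], [6], [7]
  1-simplices (18): [1,2], [1,3], [1,4], [1,6], [1,7], [2,3], [2,4], [2,5], [2,7], [3,4], [3,5], [3,6], [3,7], [4,5], [4,6], [4,7], [5,6], [5,7]
  2-simplices (12): [1,2,4], [1,2,7], [1,3,6], [1,3,7], [1,4,6], [2,3,4], [2,3,5], [2,5,7], [3,4,7], [3,5,6], [4,5,6], [4,5,7]

giving chain groups C_0 ≅ Z^7, C_1 ≅ Z^18, C_2 ≅ Z^12.

∂_1: C_1 → C_0 sends each edge [p,q] (with p < q) to q − p. For instance
  ∂[1,3] = [3] − [1].
This gives a 7×18 integer matrix of rank 6; reducing to Smith normal form yields diagonal entries (1,1,1,1,1,1).

The boundary map ∂_2: C_2 → C_1 acts by ∂[p,q,r] = [q,r] − [p,r] + [p,q]. For instance
  ∂[3,4,7] = [4,7] − [3,7] + [3,4],
  ∂[1,3,7] = [3,7] − [1,7] + [1,3].
As a 18×12 matrix over Z this has rank 12, with invariant factors (1,1,1,1,1,1,1,1,1,1,1,2).

From H_k ≅ ker(∂_k) / im(∂_{k+1}) we obtain:

  H_0: rank C_0 − rank ∂_1 = 7 − 6 = 1, and the invariant factors of ∂_1 are all 1, so H_0 = Z.
  H_1: rank ker ∂_1 − rank ∂_2 = (18 − 6) − 12 = 0, and ∂_2 has invariant factor 2 > 1, so H_1 = Z/2.
  H_2: rank ker ∂_2 − rank ∂_3 = (12 − 12) − 0 = 0, and there is no ∂_3, so H_2 = 0.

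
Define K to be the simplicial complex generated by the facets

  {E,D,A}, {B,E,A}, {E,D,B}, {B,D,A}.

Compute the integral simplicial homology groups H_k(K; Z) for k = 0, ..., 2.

H_0 ≅ Z,  H_1 = 0,  H_2 ≅ Z.

Order the vertices as A < B < D < E. Listing each simplex with vertices in this order, K has dimension 2 with simplices:

  0-simplices (4): A, B, D, E
  1-simplices (6): AB, AD, AE, BD, BE, DE
  2-simplices (4): ABD, ABE, ADE, BDE

so the chain groups are C_0 ≅ Z^4, C_1 ≅ Z^6, C_2 ≅ Z^4.

The boundary map ∂_1: C_1 → C_0 maps an edge to its endpoints' difference, ∂[p,q] = q − p.
The resulting 4×6 matrix has rank 3, and its Smith normal form has invariant factors (1,1,1).

Boundary ∂_2: C_2 → C_1 acts by ∂[p,q,r] = [q,r] − [p,r] + [p,q]. For instance
  ∂ABE = BE − AE + AB,
  ∂ABD = BD − AD + AB.
The resulting 6×4 matrix has rank 3, and its Smith normal form has invariant factors (1,1,1).

From H_k ≅ ker(∂_k) / im(∂_{k+1}) we obtain:

  H_0: rank C_0 − rank ∂_1 = 4 − 3 = 1, and the invariant factors of ∂_1 are all 1, so H_0 = Z.
  H_1: rank ker ∂_1 − rank ∂_2 = (6 − 3) − 3 = 0, and the invariant factors of ∂_2 are all 1, so H_1 = 0.
  H_2: rank ker ∂_2 − rank ∂_3 = (4 − 3) − 0 = 1, and there is no ∂_3, so H_2 = Z.

(K is a triangulation of the 2-sphere S^2.)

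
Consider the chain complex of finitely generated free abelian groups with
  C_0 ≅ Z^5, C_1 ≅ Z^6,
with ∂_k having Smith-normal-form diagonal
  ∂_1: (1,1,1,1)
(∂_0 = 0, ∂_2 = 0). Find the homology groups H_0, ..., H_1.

H_0 ≅ Z,  H_1 ≅ Z^2.

H_0: b_0 = 5 − 0 − 4 = 1; torsion from ∂_1 factors > 1: none. So H_0 ≅ Z.
H_1: b_1 = 6 − 4 − 0 = 2; torsion from ∂_2 factors > 1: none. So H_1 ≅ Z^2.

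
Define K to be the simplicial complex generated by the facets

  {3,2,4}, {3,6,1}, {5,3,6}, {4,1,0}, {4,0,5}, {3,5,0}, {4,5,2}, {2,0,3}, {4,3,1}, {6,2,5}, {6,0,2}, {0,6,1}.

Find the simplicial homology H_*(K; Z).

H_0 ≅ Z,  H_1 ≅ Z/2Z,  H_2 = 0.

We work with the vertex ordering 0 < 1 < 2 < 3 < 4 < 5 < 6. The simplices of K, each written with vertices in increasing order, are:

  0-simplices (7): [0], [1], [2], [3], [4], [5], [6]
  1-simplices (18): [0,1], [0,2], [0,3], [0,4], [0,5], [0,6], [1,3], [1,4], [1,6], [2,3], [2,4], [2,5], [2,6], [3,4], [3,5], [3,6], [4,5], [5,6]
  2-simplices (12): [0,1,4], [0,1,6], [0,2,3], [0,2,6], [0,3,5], [0,4,5], [1,3,4], [1,3,6], [2,3,4], [2,4,5], [2,5,6], [3,5,6]

Hence C_0 ≅ Z^7, C_1 ≅ Z^18, C_2 ≅ Z^12.

Boundary ∂_1: C_1 → C_0 sends each edge [p,q] (with p < q) to q − p. For instance
  ∂[2,5] = [5] − [2].
The 7×18 boundary matrix has rank 6 and Smith normal form diag(1,1,1,1,1,1).

∂_2: C_2 → C_1 acts by ∂[p,q,r] = [q,r] − [p,r] + [p,q]. For instance
  ∂[0,2,3] = [2,3] − [0,3] + [0,2],
  ∂[2,5,6] = [5,6] − [2,6] + [2,5].
As a 18×12 matrix over Z this has rank 12, with invariant factors (1,1,1,1,1,1,1,1,1,1,1,2).

Now H_k = ker ∂_k / im ∂_{k+1}, so:

  H_0: rank C_0 − rank ∂_1 = 7 − 6 = 1, and the invariant factors of ∂_1 are all 1, so H_0 = Z.
  H_1: rank ker ∂_1 − rank ∂_2 = (18 − 6) − 12 = 0, and ∂_2 has invariant factor 2 > 1, so H_1 = Z/2Z.
  H_2: rank ker ∂_2 − rank ∂_3 = (12 − 12) − 0 = 0, and there is no ∂_3, so H_2 = 0.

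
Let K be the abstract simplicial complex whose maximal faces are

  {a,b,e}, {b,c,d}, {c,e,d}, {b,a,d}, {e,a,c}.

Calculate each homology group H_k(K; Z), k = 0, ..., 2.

H_0 = Z,  H_1 = Z,  H_2 = 0.

We work with the vertex ordering a < b < c < d < e. The simplices of K, each written with vertices in increasing order, are:

  0-simplices (5): a, b, c, d, e
  1-simplices (10): ab, ac, ad, ae, bc, bd, be, cd, ce, de
  2-simplices (5): abd, abe, ace, bcd, cde

Hence C_0 ≅ Z^5, C_1 ≅ Z^10, C_2 ≅ Z^5.

Boundary ∂_1: C_1 → C_0 sends each edge [p,q] (with p < q) to q − p. For instance
  ∂bd = d − b.
This gives a 5×10 integer matrix of rank 4; reducing to Smith normal form yields diagonal entries (1,1,1,1).

The boundary map ∂_2: C_2 → C_1 maps a triangle to the signed sum of its edges. For instance
  ∂abd = bd − ad + ab,
  ∂bcd = cd − bd + bc.
As a 10×5 matrix over Z this has rank 5, with invariant factors (1,1,1,1,1).

Now H_k = ker ∂_k / im ∂_{k+1}, so:

  H_0: rank C_0 − rank ∂_1 = 5 − 4 = 1, and the invariant factors of ∂_1 are all 1, so H_0 = Z.
  H_1: rank ker ∂_1 − rank ∂_2 = (10 − 4) − 5 = 1, and the invariant factors of ∂_2 are all 1, so H_1 = Z.
  H_2: rank ker ∂_2 − rank ∂_3 = (5 − 5) − 0 = 0, and there is no ∂_3, so H_2 = 0.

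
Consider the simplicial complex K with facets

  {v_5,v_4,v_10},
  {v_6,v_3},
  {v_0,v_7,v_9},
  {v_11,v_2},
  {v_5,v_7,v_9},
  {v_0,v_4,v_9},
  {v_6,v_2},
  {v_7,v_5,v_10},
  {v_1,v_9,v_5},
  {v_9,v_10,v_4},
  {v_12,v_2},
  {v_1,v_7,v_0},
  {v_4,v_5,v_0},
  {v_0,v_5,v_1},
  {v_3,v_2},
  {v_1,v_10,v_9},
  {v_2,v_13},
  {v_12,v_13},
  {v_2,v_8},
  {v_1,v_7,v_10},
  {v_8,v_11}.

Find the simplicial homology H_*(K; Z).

H_0 ≅ Z^2,  H_1 ≅ Z^3 × Z/2,  H_2 = 0.

K has 14 vertices, 27 edges, 12 triangles.
rank ∂_0 = 0, rank ∂_1 = 12 ⇒ b_0 = 14 − 0 − 12 = 2; all invariant factors of ∂_1 are 1 so no torsion. So H_0 ≅ Z^2.
rank ∂_1 = 12, rank ∂_2 = 12 ⇒ b_1 = 27 − 12 − 12 = 3; ∂_2 has invariant factor(s) [2] giving torsion. So H_1 ≅ Z^3 × Z/2.
rank ∂_2 = 12, rank ∂_3 = 0 ⇒ b_2 = 12 − 12 − 0 = 0. So H_2 ≅ 0.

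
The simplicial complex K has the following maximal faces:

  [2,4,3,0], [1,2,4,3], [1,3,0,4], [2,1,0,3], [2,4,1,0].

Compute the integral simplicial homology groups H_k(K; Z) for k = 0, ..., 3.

Fix the vertex order 0 < 1 < 2 < 3 < 4 and write every simplex with vertices in increasing order. Then dim K = 3 and the simplices of K are:

  0-simplices (5): [0], [1], [2], [3], [4]
  1-simplices (10): [0,1], [0,2], [0,3], [0,4], [1,2], [1,3], [1,4], [2,3], [2,4], [3,4]
  2-simplices (10): [0,1,2], [0,1,3], [0,1,4], [0,2,3], [0,2,4], [0,3,4], [1,2,3], [1,2,4], [1,3,4], [2,3,4]
  3-simplices (5): [0,1,2,3], [0,1,2,4], [0,1,3,4], [0,2,3,4], [1,2,3,4]

giving chain groups C_0 ≅ Z^5, C_1 ≅ Z^10, C_2 ≅ Z^10, C_3 ≅ Z^5.

∂_1: C_1 → C_0 maps an edge to its endpoints' difference, ∂[p,q] = q − p. For instance
  ∂[1,2] = [2] − [1].
The resulting 5×10 matrix has rank 4, and its Smith normal form has invariant factors (1,1,1,1).

Boundary ∂_2: C_2 → C_1 maps a triangle to the signed sum of its edges. For instance
  ∂[1,2,3] = [2,3] − [1,3] + [1,2],
  ∂[0,1,3] = [1,3] − [0,3] + [0,1].
The 10×10 boundary matrix has rank 6 and Smith normal form diag(1,1,1,1,1,1).

The boundary map ∂_3: C_3 → C_2 sends each 3-simplex σ to the alternating sum Σ_i (−1)^i (σ with its i-th vertex removed). For instance
  ∂[0,2,3,4] = [2,3,4] − [0,3,4] + [0,2,4] − [0,2,3],
  ∂[0,1,2,3] = [1,2,3] − [0,2,3] + [0,1,3] − [0,1,2].
The resulting 10×5 matrix has rank 4, and its Smith normal form has invariant factors (1,1,1,1).

From H_k ≅ ker(∂_k) / im(∂_{k+1}) we obtain:

  H_0: rank C_0 − rank ∂_1 = 5 − 4 = 1, and the invariant factors of ∂_1 are all 1, so H_0 = Z.
  H_1: rank ker ∂_1 − rank ∂_2 = (10 − 4) − 6 = 0, and the invariant factors of ∂_2 are all 1, so H_1 = 0.
  H_2: rank ker ∂_2 − rank ∂_3 = (10 − 6) − 4 = 0, and the invariant factors of ∂_3 are all 1, so H_2 = 0.
  H_3: rank ker ∂_3 − rank ∂_4 = (5 − 4) − 0 = 1, and there is no ∂_4, so H_3 = Z.

(K is a triangulation of the 3-sphere S^3.)

H_0 ≅ Z,  H_1 = 0,  H_2 = 0,  H_3 ≅ Z.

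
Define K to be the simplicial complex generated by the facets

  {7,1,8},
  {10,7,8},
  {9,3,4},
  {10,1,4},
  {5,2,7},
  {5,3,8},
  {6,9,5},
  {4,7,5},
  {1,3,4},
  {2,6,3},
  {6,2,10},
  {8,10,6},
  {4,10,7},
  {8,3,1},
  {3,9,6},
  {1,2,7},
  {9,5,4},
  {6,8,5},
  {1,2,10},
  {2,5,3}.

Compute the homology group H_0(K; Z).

Take the total order 1 < 2 < 3 < 4 < 5 < 6 < 7 < 8 < 9 < 10 on the vertex set. Then K (dimension 2) consists of the simplices:

  0-simplices (10): [1], [2], [3], [4], [5], [6], [7], [8], [9], [10]
  1-simplices (30): (30 of them)
  2-simplices (20): (20 of them)

giving chain groups C_0 ≅ Z^10, C_1 ≅ Z^30, C_2 ≅ Z^20.

∂_1: C_1 → C_0 maps an edge to its endpoints' difference, ∂[p,q] = q − p.
As a 10×30 matrix over Z this has rank 9, with invariant factors (1,1,1,1,1,1,1,1,1).

The boundary map ∂_2: C_2 → C_1 acts by ∂[p,q,r] = [q,r] − [p,r] + [p,q]. For instance
  ∂[5,6,9] = [6,9] − [5,9] + [5,6],
  ∂[5,6,8] = [6,8] − [5,8] + [5,6].
This gives a 30×20 integer matrix of rank 20; reducing to Smith normal form yields diagonal entries (1,1,1,1,1,1,1,1,1,1,1,1,1,1,1,1,1,1,1,2).

Reading off H_k = ker ∂_k / im ∂_{k+1}:

  H_0: rank C_0 − rank ∂_1 = 10 − 9 = 1, and the invariant factors of ∂_1 are all 1, so H_0 ≅ Z.

H_0 ≅ Z.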